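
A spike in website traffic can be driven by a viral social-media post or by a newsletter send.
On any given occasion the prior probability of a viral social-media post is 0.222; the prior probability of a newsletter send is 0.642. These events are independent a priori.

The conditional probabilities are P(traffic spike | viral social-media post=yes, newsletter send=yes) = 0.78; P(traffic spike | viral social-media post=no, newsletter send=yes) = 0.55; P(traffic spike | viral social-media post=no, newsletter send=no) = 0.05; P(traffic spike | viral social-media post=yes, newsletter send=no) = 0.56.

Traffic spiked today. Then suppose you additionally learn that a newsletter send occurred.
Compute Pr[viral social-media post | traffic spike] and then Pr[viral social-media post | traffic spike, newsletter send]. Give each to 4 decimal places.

Sum P(traffic spike|·) weighted by the priors over the 4 (viral social-media post, newsletter send) configurations:
  P(traffic spike) = 0.05×0.778×0.358 + 0.55×0.778×0.642 + 0.56×0.222×0.358 + 0.78×0.222×0.642
        = 0.013926 + 0.274712 + 0.044507 + 0.111169 = 0.444314
Keeping only the viral social-media post-present terms gives 0.155676, so
  P(viral social-media post | traffic spike) = 0.155676 / 0.444314 ≈ 0.3504

With the extra evidence:
Sum P(traffic spike|·) weighted by the priors over both values of viral social-media post:
  P(traffic spike | newsletter send) = 0.55*0.778 + 0.78*0.222
        = 0.427900 + 0.173160 = 0.601060
The terms with viral social-media post present sum to 0.173160, so
  P(viral social-media post | traffic spike, newsletter send) = 0.173160 / 0.601060 ≈ 0.2881

Pr[viral social-media post | traffic spike] ≈ 0.3504; Pr[viral social-media post | traffic spike, newsletter send] ≈ 0.2881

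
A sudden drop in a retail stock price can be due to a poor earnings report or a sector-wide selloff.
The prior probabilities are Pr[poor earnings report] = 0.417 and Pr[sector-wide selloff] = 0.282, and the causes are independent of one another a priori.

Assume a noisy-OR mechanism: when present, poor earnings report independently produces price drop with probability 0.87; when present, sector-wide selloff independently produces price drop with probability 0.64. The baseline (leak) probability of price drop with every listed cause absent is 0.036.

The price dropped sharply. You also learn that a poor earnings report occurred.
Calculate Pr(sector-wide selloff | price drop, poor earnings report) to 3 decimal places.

Under noisy-OR, P(price drop | causes) = 1 − (1−0.036)·∏(1−qᵢ) over the active causes.
P(price drop | poor earnings report) = 0.87468×0.718 + 0.954885×0.282 = 0.628020 + 0.269278 = 0.897298
Restricting to configurations with sector-wide selloff present: 0.954885×0.282 = 0.269278.
So P(sector-wide selloff | price drop, poor earnings report) = 0.269278/0.897298 ≈ 0.300.

Pr(sector-wide selloff | price drop, poor earnings report) ≈ 0.300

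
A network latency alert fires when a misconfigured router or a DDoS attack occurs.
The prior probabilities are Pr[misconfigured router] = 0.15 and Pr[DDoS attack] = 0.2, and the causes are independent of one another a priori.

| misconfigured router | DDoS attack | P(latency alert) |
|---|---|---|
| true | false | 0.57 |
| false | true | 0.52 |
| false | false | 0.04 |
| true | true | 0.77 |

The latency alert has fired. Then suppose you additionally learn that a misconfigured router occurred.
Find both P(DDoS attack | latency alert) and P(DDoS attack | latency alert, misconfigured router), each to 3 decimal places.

P(DDoS attack | latency alert) ≈ 0.538; P(DDoS attack | latency alert, misconfigured router) ≈ 0.252

Enumerate the 4 (misconfigured router, DDoS attack) configurations and weight by the priors:
  P(latency alert) = 0.04·0.85·0.8 + 0.52·0.85·0.2 + 0.57·0.15·0.8 + 0.77·0.15·0.2
        = 0.027200 + 0.088400 + 0.068400 + 0.023100 = 0.207100
The terms with DDoS attack present sum to 0.111500, so
  P(DDoS attack | latency alert) = 0.111500 / 0.207100 ≈ 0.538

Now also conditioning on misconfigured router=true:
P(latency alert | misconfigured router) = 0.57·0.8 + 0.77·0.2 = 0.456000 + 0.154000 = 0.610000
Restricting to configurations with DDoS attack present: 0.77·0.2 = 0.154000.
P(DDoS attack | latency alert, misconfigured router) = 0.154000 / 0.610000 ≈ 0.252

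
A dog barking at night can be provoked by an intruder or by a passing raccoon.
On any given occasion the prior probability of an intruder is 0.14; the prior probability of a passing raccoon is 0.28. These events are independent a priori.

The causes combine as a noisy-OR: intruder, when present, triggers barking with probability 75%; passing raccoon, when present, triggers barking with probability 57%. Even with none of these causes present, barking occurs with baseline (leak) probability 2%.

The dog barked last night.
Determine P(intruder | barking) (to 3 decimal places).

P(intruder | barking) ≈ 0.423

Under noisy-OR, P(barking | causes) = 1 − (1−0.02)·∏(1−qᵢ) over the active causes.
Weight on intruder=true, given the evidence: 0.076104 + 0.035070 = 0.111174
Denominator P(barking): 0.02×0.86×0.72 + 0.5786×0.86×0.28 + 0.755×0.14×0.72 + 0.89465×0.14×0.28 = 0.262885
P(intruder | barking) = 0.111174/0.262885 ≈ 0.423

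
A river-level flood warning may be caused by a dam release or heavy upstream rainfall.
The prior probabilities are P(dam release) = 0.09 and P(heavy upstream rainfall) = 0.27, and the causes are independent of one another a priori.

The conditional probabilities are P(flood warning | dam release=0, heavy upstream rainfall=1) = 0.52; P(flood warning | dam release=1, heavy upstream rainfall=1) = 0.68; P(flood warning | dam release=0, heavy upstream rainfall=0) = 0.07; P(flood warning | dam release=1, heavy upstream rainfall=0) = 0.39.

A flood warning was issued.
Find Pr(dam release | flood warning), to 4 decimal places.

P(flood warning) = 0.07·0.91·0.73 + 0.52·0.91·0.27 + 0.39·0.09·0.73 + 0.68·0.09·0.27 = 0.046501 + 0.127764 + 0.025623 + 0.016524 = 0.216412
Restricting to configurations with dam release present: 0.025623 + 0.016524 = 0.042147.
P(dam release | flood warning) = 0.042147 / 0.216412 ≈ 0.1948

Pr(dam release | flood warning) ≈ 0.1948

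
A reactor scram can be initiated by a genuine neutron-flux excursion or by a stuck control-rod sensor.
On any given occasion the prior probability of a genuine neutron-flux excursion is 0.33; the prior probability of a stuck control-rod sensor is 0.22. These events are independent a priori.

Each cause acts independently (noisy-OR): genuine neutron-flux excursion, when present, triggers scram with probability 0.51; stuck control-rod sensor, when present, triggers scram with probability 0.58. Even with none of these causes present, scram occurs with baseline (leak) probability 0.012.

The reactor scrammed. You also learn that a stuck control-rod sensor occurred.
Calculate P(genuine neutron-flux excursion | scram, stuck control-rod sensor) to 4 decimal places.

Under noisy-OR, P(scram | causes) = 1 − (1−0.012)·∏(1−qᵢ) over the active causes.
P(scram | stuck control-rod sensor) = 0.58504·0.67 + 0.79667·0.33 = 0.391977 + 0.262901 = 0.654878
The genuine neutron-flux excursion-present share is 0.79667·0.33 = 0.262901.
Hence the posterior is 0.262901/0.654878 ≈ 0.4015.

P(genuine neutron-flux excursion | scram, stuck control-rod sensor) ≈ 0.4015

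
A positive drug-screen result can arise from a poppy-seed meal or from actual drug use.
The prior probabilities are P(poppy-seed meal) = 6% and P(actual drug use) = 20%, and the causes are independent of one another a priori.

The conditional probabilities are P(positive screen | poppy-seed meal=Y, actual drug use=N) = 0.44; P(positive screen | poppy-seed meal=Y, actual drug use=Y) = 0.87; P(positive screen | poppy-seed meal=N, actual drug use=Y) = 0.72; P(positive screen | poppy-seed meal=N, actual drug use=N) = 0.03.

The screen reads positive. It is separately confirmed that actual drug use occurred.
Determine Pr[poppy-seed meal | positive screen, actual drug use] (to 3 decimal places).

Sum P(positive screen|·) weighted by the priors over both values of poppy-seed meal:
  P(positive screen | actual drug use) = 0.72*0.94 + 0.87*0.06
        = 0.676800 + 0.052200 = 0.729000
The terms with poppy-seed meal present sum to 0.052200, so
  P(poppy-seed meal | positive screen, actual drug use) = 0.052200 / 0.729000 ≈ 0.072

Pr[poppy-seed meal | positive screen, actual drug use] ≈ 0.072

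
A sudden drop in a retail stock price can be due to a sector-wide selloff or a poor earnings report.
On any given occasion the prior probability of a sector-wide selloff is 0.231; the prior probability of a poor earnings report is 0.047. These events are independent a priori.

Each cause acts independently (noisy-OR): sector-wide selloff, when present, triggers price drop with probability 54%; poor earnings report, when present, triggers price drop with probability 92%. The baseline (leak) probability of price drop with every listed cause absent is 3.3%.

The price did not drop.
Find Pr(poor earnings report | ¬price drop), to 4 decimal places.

Under noisy-OR, P(price drop | causes) = 1 − (1−0.033)·∏(1−qᵢ) over the active causes.
P(¬price drop) = 0.967·0.769·0.953 + 0.07736·0.769·0.047 + 0.44482·0.231·0.953 + 0.035586·0.231·0.047 = 0.708673 + 0.002796 + 0.097924 + 0.000386 = 0.809779
Restricting to configurations with poor earnings report present: 0.002796 + 0.000386 = 0.003182.
So P(poor earnings report | ¬price drop) = 0.003182/0.809779 ≈ 0.0039.

Pr(poor earnings report | ¬price drop) ≈ 0.0039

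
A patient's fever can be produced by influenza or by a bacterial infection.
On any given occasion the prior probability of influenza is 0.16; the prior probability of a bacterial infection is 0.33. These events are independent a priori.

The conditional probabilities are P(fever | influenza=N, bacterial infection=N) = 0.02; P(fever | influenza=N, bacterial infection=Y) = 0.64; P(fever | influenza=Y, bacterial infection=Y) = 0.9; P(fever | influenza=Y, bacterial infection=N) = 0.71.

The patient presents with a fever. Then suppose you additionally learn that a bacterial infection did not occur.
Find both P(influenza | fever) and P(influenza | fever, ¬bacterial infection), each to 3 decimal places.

P(influenza | fever) ≈ 0.396; P(influenza | fever, ¬bacterial infection) ≈ 0.871

Enumerate the 4 (influenza, bacterial infection) configurations and weight by the priors:
  P(fever) = 0.02×0.84×0.67 + 0.64×0.84×0.33 + 0.71×0.16×0.67 + 0.9×0.16×0.33
        = 0.011256 + 0.177408 + 0.076112 + 0.047520 = 0.312296
Configurations with influenza contribute 0.123632, so
  P(influenza | fever) = 0.123632 / 0.312296 ≈ 0.396

Now also conditioning on bacterial infection≠true:
Enumerate both values of influenza and weight by the priors:
  P(fever | ¬bacterial infection) = 0.02×0.84 + 0.71×0.16
        = 0.016800 + 0.113600 = 0.130400
Configurations with influenza contribute 0.113600, so
  P(influenza | fever, ¬bacterial infection) = 0.113600 / 0.130400 ≈ 0.871
Ruling out bacterial infection raises the posterior on influenza — the flip side of explaining away.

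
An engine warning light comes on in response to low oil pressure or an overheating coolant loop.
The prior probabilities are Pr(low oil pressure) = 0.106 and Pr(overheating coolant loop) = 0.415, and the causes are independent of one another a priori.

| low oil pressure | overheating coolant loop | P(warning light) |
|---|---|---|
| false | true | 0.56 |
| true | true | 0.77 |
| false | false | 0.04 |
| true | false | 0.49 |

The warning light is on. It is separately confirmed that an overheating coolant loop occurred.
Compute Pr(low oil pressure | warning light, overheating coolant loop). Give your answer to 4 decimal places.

P(warning light | overheating coolant loop) = 0.56·0.894 + 0.77·0.106 = 0.500640 + 0.081620 = 0.582260
The low oil pressure-present share is 0.77·0.106 = 0.081620.
P(low oil pressure | warning light, overheating coolant loop) = 0.081620 / 0.582260 ≈ 0.1402

Pr(low oil pressure | warning light, overheating coolant loop) ≈ 0.1402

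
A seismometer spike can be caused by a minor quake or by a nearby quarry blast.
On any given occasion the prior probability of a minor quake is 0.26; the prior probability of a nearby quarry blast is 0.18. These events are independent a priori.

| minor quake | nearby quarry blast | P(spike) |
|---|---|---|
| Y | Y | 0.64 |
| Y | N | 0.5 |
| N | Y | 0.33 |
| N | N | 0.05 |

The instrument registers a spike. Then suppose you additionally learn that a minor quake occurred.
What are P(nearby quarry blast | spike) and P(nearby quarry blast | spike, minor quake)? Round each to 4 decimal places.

P(spike) = 0.05×0.74×0.82 + 0.33×0.74×0.18 + 0.5×0.26×0.82 + 0.64×0.26×0.18 = 0.030340 + 0.043956 + 0.106600 + 0.029952 = 0.210848
Of this, 0.073908 comes from 0.043956 + 0.029952 (the nearby quarry blast=true cases).
P(nearby quarry blast | spike) = 0.073908 / 0.210848 ≈ 0.3505

With the extra evidence:
Weight on nearby quarry blast=true, given the evidence: 0.64*0.18 = 0.115200
Normalizer over all consistent configurations: 0.5*0.82 + 0.64*0.18 = 0.525200
P(nearby quarry blast | spike, minor quake) = 0.115200/0.525200 ≈ 0.2193
The drop from 0.3505 to 0.2193 is the explaining-away (discounting) effect.

P(nearby quarry blast | spike) ≈ 0.3505; P(nearby quarry blast | spike, minor quake) ≈ 0.2193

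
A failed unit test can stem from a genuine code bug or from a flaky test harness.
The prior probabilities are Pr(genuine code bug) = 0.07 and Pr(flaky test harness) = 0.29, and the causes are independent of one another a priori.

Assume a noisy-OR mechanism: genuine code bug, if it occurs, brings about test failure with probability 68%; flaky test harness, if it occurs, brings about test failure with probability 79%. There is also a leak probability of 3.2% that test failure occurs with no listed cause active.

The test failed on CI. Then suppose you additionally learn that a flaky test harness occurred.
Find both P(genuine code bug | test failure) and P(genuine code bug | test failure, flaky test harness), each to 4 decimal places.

P(genuine code bug | test failure) ≈ 0.1842; P(genuine code bug | test failure, flaky test harness) ≈ 0.0812

Under noisy-OR, P(test failure | causes) = 1 − (1−0.032)·∏(1−qᵢ) over the active causes.
Enumerate the 4 (genuine code bug, flaky test harness) configurations and weight by the priors:
  P(test failure) = 0.032·0.93·0.71 + 0.79672·0.93·0.29 + 0.69024·0.07·0.71 + 0.93495·0.07·0.29
        = 0.021130 + 0.214875 + 0.034305 + 0.018979 = 0.289289
Configurations with genuine code bug contribute 0.053284, so
  P(genuine code bug | test failure) = 0.053284 / 0.289289 ≈ 0.1842

Now also conditioning on flaky test harness=true:
Weight on genuine code bug=true, given the evidence: 0.93495*0.07 = 0.065447
Denominator P(test failure | flaky test harness): 0.79672*0.93 + 0.93495*0.07 = 0.806397
P(genuine code bug | test failure, flaky test harness) = 0.065447/0.806397 ≈ 0.0812
This is intercausal reasoning (explaining away): once flaky test harness accounts for the test failure, genuine code bug becomes less likely.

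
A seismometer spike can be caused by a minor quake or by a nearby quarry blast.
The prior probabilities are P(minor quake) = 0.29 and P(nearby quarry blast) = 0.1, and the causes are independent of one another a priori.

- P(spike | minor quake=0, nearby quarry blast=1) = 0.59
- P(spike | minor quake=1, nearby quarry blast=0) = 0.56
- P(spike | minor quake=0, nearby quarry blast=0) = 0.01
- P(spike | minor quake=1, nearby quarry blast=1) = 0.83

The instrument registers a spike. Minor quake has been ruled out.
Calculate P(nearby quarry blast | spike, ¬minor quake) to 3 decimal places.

Weight on nearby quarry blast=true, given the evidence: 0.59·0.1 = 0.059000
Normalizer over all consistent configurations: 0.01·0.9 + 0.59·0.1 = 0.068000
P(nearby quarry blast | spike, ¬minor quake) = 0.059000/0.068000 ≈ 0.868

P(nearby quarry blast | spike, ¬minor quake) ≈ 0.868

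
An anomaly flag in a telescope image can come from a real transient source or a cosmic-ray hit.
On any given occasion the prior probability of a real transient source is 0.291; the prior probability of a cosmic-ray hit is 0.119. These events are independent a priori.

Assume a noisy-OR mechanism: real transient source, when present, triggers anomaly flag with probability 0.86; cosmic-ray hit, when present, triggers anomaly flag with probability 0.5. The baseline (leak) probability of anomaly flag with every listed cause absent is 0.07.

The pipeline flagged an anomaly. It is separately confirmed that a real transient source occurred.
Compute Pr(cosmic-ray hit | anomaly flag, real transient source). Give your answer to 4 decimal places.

Under noisy-OR, P(anomaly flag | causes) = 1 − (1−0.07)·∏(1−qᵢ) over the active causes.
Sum P(anomaly flag|·) weighted by the priors over both values of cosmic-ray hit:
  P(anomaly flag | real transient source) = 0.8698·0.881 + 0.9349·0.119
        = 0.766294 + 0.111253 = 0.877547
Keeping only the cosmic-ray hit-present terms gives 0.111253, so
  P(cosmic-ray hit | anomaly flag, real transient source) = 0.111253 / 0.877547 ≈ 0.1268

Pr(cosmic-ray hit | anomaly flag, real transient source) ≈ 0.1268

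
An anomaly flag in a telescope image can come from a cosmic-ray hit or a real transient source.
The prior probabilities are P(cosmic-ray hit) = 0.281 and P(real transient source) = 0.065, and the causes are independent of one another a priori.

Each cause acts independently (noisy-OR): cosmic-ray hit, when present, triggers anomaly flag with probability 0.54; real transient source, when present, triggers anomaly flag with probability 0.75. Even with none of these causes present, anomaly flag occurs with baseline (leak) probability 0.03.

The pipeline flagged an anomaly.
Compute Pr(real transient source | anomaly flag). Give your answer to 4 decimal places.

Under noisy-OR, P(anomaly flag | causes) = 1 − (1−0.03)·∏(1−qᵢ) over the active causes.
Numerator (weight on configurations with real transient source): 0.035402 + 0.016228 = 0.051630
Normalizer over all consistent configurations: 0.03*0.719*0.935 + 0.7575*0.719*0.065 + 0.5538*0.281*0.935 + 0.88845*0.281*0.065 = 0.217301
Posterior = 0.051630 / 0.217301 ≈ 0.2376

Pr(real transient source | anomaly flag) ≈ 0.2376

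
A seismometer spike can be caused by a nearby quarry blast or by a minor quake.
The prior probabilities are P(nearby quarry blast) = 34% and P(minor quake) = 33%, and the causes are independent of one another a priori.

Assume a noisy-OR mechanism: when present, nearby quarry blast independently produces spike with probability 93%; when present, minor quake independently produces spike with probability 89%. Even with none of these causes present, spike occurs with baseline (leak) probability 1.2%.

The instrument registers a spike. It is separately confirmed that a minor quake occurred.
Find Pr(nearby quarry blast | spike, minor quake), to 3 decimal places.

Pr(nearby quarry blast | spike, minor quake) ≈ 0.365

Under noisy-OR, P(spike | causes) = 1 − (1−0.012)·∏(1−qᵢ) over the active causes.
P(spike | minor quake) = 0.89132·0.66 + 0.992392·0.34 = 0.588271 + 0.337413 = 0.925684
Restricting to configurations with nearby quarry blast present: 0.992392·0.34 = 0.337413.
So P(nearby quarry blast | spike, minor quake) = 0.337413/0.925684 ≈ 0.365.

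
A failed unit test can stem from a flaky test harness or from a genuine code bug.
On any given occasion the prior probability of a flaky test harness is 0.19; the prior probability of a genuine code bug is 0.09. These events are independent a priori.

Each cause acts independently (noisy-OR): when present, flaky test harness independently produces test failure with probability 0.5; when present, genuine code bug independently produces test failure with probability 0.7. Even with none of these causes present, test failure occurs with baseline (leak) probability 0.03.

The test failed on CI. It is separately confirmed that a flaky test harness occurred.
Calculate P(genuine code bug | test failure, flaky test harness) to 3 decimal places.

Under noisy-OR, P(test failure | causes) = 1 − (1−0.03)·∏(1−qᵢ) over the active causes.
Numerator (weight on configurations with genuine code bug): 0.8545×0.09 = 0.076905
Denominator P(test failure | flaky test harness): 0.515×0.91 + 0.8545×0.09 = 0.545555
Posterior = 0.076905 / 0.545555 ≈ 0.141

P(genuine code bug | test failure, flaky test harness) ≈ 0.141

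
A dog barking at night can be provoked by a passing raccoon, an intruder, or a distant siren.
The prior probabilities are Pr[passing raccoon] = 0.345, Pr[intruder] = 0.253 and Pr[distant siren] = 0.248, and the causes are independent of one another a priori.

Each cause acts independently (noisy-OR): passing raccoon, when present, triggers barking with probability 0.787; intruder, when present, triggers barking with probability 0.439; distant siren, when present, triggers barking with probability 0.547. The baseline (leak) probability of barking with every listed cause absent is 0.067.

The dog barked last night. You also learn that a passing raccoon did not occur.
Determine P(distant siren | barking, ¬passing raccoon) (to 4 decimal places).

P(distant siren | barking, ¬passing raccoon) ≈ 0.5468

Under noisy-OR, P(barking | causes) = 1 − (1−0.067)·∏(1−qᵢ) over the active causes.
P(barking | ¬passing raccoon) = 0.067×0.747×0.752 + 0.577351×0.747×0.248 + 0.476587×0.253×0.752 + 0.762894×0.253×0.248 = 0.037637 + 0.106958 + 0.090674 + 0.047867 = 0.283136
Restricting to configurations with distant siren present: 0.106958 + 0.047867 = 0.154825.
P(distant siren | barking, ¬passing raccoon) = 0.154825 / 0.283136 ≈ 0.5468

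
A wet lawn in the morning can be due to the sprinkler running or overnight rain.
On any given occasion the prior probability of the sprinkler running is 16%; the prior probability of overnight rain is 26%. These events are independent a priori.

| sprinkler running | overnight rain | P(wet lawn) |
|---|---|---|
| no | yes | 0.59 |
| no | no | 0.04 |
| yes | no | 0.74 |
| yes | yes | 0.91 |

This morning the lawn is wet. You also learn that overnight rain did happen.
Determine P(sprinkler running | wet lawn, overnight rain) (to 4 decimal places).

P(sprinkler running | wet lawn, overnight rain) ≈ 0.2271

P(wet lawn | overnight rain) = 0.59*0.84 + 0.91*0.16 = 0.495600 + 0.145600 = 0.641200
The sprinkler running-present share is 0.91*0.16 = 0.145600.
P(sprinkler running | wet lawn, overnight rain) = 0.145600 / 0.641200 ≈ 0.2271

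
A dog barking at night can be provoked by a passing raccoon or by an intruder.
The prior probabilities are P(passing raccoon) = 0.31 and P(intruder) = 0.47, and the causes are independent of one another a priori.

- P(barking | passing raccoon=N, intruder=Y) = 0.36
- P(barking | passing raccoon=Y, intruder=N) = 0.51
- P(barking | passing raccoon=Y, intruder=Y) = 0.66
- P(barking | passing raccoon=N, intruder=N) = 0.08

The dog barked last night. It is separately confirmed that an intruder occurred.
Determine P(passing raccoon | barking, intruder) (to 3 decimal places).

By total probability over both values of passing raccoon:
  P(barking | intruder) = 0.36*0.69 + 0.66*0.31
        = 0.248400 + 0.204600 = 0.453000
Configurations with passing raccoon contribute 0.204600, so
  P(passing raccoon | barking, intruder) = 0.204600 / 0.453000 ≈ 0.452

P(passing raccoon | barking, intruder) ≈ 0.452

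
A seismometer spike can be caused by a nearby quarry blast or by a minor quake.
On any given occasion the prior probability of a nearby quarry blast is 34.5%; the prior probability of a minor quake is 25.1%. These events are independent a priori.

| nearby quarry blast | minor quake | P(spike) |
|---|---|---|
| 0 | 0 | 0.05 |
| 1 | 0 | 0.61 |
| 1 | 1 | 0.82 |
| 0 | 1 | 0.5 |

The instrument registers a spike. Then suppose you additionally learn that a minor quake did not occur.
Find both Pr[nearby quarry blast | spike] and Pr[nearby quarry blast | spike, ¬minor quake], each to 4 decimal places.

Pr[nearby quarry blast | spike] ≈ 0.6817; Pr[nearby quarry blast | spike, ¬minor quake] ≈ 0.8653

P(spike) = 0.05*0.655*0.749 + 0.5*0.655*0.251 + 0.61*0.345*0.749 + 0.82*0.345*0.251 = 0.024530 + 0.082202 + 0.157627 + 0.071008 = 0.335367
Restricting to configurations with nearby quarry blast present: 0.157627 + 0.071008 = 0.228635.
So P(nearby quarry blast | spike) = 0.228635/0.335367 ≈ 0.6817.

Now condition on the additional information:
P(spike | ¬minor quake) = 0.05·0.655 + 0.61·0.345 = 0.032750 + 0.210450 = 0.243200
Of this, 0.210450 comes from 0.61·0.345 (the nearby quarry blast=true cases).
Hence the posterior is 0.210450/0.243200 ≈ 0.8653.
With minor quake excluded, nearby quarry blast must carry more of the explanatory weight for the spike.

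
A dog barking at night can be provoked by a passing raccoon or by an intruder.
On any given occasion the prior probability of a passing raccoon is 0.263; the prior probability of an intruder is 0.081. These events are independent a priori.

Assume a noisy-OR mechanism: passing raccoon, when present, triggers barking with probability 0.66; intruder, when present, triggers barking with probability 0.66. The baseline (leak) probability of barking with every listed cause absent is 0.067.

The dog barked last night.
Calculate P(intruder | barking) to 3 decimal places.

Under noisy-OR, P(barking | causes) = 1 − (1−0.067)·∏(1−qᵢ) over the active causes.
Numerator (weight on configurations with intruder): 0.040760 + 0.019005 = 0.059765
Normalizer over all consistent configurations: 0.067*0.737*0.919 + 0.68278*0.737*0.081 + 0.68278*0.263*0.919 + 0.892145*0.263*0.081 = 0.270170
P(intruder | barking) = 0.059765/0.270170 ≈ 0.221

P(intruder | barking) ≈ 0.221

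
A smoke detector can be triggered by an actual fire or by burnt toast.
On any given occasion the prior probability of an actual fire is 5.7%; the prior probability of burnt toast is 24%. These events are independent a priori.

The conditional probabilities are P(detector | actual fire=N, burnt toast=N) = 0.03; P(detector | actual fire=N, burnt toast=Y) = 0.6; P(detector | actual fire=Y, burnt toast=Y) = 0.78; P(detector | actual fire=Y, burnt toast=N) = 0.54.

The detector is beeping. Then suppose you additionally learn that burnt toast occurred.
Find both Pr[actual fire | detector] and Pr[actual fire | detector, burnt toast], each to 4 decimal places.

By total probability over the 4 (actual fire, burnt toast) configurations:
  P(detector) = 0.03×0.943×0.76 + 0.6×0.943×0.24 + 0.54×0.057×0.76 + 0.78×0.057×0.24
        = 0.021500 + 0.135792 + 0.023393 + 0.010670 = 0.191355
The terms with actual fire present sum to 0.034063, so
  P(actual fire | detector) = 0.034063 / 0.191355 ≈ 0.1780

Now condition on the additional information:
Weight on actual fire=true, given the evidence: 0.78*0.057 = 0.044460
Normalizer over all consistent configurations: 0.6*0.943 + 0.78*0.057 = 0.610260
P(actual fire | detector, burnt toast) = 0.044460/0.610260 ≈ 0.0729

Pr[actual fire | detector] ≈ 0.1780; Pr[actual fire | detector, burnt toast] ≈ 0.0729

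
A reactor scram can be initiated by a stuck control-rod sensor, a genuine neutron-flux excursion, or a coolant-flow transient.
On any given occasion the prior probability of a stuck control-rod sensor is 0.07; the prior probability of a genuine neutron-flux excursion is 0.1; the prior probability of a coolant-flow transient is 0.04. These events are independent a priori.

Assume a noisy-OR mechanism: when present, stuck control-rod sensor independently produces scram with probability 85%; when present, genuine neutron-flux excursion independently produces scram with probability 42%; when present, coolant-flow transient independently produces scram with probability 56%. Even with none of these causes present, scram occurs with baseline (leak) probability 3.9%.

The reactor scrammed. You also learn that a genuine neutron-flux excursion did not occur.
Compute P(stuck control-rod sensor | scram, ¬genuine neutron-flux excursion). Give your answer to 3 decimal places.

Under noisy-OR, P(scram | causes) = 1 − (1−0.039)·∏(1−qᵢ) over the active causes.
P(scram | ¬genuine neutron-flux excursion) = 0.039·0.93·0.96 + 0.57716·0.93·0.04 + 0.85585·0.07·0.96 + 0.936574·0.07·0.04 = 0.034819 + 0.021470 + 0.057513 + 0.002622 = 0.116424
The stuck control-rod sensor-present share is 0.057513 + 0.002622 = 0.060135.
Hence the posterior is 0.060135/0.116424 ≈ 0.517.

P(stuck control-rod sensor | scram, ¬genuine neutron-flux excursion) ≈ 0.517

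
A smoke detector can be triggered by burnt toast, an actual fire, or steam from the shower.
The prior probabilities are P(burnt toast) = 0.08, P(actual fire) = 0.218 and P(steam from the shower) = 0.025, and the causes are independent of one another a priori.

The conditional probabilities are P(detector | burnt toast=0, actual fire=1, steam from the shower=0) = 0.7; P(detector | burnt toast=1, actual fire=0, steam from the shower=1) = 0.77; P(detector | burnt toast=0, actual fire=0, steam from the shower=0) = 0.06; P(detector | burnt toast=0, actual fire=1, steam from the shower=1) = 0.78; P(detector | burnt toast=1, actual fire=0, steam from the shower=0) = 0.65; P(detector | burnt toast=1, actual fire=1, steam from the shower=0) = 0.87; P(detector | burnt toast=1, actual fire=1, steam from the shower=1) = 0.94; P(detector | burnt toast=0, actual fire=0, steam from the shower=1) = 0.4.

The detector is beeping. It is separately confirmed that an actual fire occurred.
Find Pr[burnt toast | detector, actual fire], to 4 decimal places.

Weight on burnt toast=true, given the evidence: 0.067860 + 0.001880 = 0.069740
The normalizing constant is 0.7×0.92×0.975 + 0.78×0.92×0.025 + 0.87×0.08×0.975 + 0.94×0.08×0.025 = 0.715580
P(burnt toast | detector, actual fire) = 0.069740/0.715580 ≈ 0.0975

Pr[burnt toast | detector, actual fire] ≈ 0.0975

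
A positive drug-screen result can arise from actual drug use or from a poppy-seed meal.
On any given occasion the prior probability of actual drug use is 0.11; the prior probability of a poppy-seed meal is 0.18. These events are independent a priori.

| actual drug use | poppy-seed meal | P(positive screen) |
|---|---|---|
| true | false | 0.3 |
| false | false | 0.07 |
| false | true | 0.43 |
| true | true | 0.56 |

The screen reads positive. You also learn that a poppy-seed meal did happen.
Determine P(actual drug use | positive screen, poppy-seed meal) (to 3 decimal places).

Numerator (weight on configurations with actual drug use): 0.56×0.11 = 0.061600
The normalizing constant is 0.43×0.89 + 0.56×0.11 = 0.444300
Posterior = 0.061600 / 0.444300 ≈ 0.139

P(actual drug use | positive screen, poppy-seed meal) ≈ 0.139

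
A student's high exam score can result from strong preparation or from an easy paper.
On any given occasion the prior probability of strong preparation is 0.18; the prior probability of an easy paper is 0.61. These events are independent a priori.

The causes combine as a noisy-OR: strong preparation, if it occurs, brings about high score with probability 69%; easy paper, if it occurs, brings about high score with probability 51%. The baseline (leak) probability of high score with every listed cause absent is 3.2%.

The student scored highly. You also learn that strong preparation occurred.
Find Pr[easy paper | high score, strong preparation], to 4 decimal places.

Under noisy-OR, P(high score | causes) = 1 − (1−0.032)·∏(1−qᵢ) over the active causes.
Enumerate both values of easy paper and weight by the priors:
  P(high score | strong preparation) = 0.69992*0.39 + 0.852961*0.61
        = 0.272969 + 0.520306 = 0.793275
Keeping only the easy paper-present terms gives 0.520306, so
  P(easy paper | high score, strong preparation) = 0.520306 / 0.793275 ≈ 0.6559

Pr[easy paper | high score, strong preparation] ≈ 0.6559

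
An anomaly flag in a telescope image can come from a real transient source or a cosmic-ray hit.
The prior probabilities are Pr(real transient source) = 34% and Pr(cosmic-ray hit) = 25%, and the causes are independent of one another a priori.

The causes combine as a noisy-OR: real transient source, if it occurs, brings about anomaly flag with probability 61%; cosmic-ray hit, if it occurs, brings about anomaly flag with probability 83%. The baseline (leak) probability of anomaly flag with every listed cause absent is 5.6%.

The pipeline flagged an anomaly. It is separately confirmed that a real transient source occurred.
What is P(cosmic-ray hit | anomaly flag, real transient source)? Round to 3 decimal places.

Under noisy-OR, P(anomaly flag | causes) = 1 − (1−0.056)·∏(1−qᵢ) over the active causes.
Weight on cosmic-ray hit=true, given the evidence: 0.937413*0.25 = 0.234353
Normalizer over all consistent configurations: 0.63184*0.75 + 0.937413*0.25 = 0.708233
Posterior = 0.234353 / 0.708233 ≈ 0.331

P(cosmic-ray hit | anomaly flag, real transient source) ≈ 0.331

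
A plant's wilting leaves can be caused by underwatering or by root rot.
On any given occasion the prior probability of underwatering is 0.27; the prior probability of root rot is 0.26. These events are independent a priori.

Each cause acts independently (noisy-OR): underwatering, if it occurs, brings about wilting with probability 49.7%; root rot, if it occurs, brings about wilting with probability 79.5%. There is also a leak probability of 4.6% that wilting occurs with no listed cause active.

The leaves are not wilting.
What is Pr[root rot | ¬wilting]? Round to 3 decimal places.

Under noisy-OR, P(wilting | causes) = 1 − (1−0.046)·∏(1−qᵢ) over the active causes.
Numerator (weight on configurations with root rot): 0.037119 + 0.006906 = 0.044025
Normalizer over all consistent configurations: 0.954×0.73×0.74 + 0.19557×0.73×0.26 + 0.479862×0.27×0.74 + 0.098372×0.27×0.26 = 0.655252
P(root rot | ¬wilting) = 0.044025/0.655252 ≈ 0.067

Pr[root rot | ¬wilting] ≈ 0.067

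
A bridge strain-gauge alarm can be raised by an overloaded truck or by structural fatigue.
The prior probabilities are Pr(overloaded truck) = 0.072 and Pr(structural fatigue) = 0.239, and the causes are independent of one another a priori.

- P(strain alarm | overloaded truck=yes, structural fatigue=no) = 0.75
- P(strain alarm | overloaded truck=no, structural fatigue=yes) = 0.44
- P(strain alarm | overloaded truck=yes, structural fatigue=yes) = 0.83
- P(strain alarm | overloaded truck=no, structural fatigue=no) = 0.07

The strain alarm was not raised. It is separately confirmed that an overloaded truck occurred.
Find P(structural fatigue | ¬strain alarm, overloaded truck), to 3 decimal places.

For the numerator, keep only structural fatigue=true terms: 0.17·0.239 = 0.040630
Denominator P(¬strain alarm | overloaded truck): 0.25·0.761 + 0.17·0.239 = 0.230880
Posterior = 0.040630 / 0.230880 ≈ 0.176

P(structural fatigue | ¬strain alarm, overloaded truck) ≈ 0.176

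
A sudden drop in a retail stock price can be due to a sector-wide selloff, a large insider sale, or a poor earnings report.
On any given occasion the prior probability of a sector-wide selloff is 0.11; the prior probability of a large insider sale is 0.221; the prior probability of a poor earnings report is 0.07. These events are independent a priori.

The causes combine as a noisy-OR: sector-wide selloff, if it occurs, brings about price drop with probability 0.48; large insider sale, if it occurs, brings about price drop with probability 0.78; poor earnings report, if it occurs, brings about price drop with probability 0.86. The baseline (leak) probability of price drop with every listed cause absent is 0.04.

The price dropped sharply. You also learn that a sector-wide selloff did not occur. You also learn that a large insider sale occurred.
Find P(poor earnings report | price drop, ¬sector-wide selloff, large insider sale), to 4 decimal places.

Under noisy-OR, P(price drop | causes) = 1 − (1−0.04)·∏(1−qᵢ) over the active causes.
By total probability over both values of poor earnings report:
  P(price drop | ¬sector-wide selloff, large insider sale) = 0.7888*0.93 + 0.970432*0.07
        = 0.733584 + 0.067930 = 0.801514
The terms with poor earnings report present sum to 0.067930, so
  P(poor earnings report | price drop, ¬sector-wide selloff, large insider sale) = 0.067930 / 0.801514 ≈ 0.0848

P(poor earnings report | price drop, ¬sector-wide selloff, large insider sale) ≈ 0.0848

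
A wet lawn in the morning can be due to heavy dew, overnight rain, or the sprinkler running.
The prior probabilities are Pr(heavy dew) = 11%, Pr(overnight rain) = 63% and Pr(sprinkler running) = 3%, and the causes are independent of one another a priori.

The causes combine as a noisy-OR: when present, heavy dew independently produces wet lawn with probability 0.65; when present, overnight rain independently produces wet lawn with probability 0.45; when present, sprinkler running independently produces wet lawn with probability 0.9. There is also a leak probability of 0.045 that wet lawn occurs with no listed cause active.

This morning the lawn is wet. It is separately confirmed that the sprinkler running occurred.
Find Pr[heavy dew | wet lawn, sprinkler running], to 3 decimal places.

Under noisy-OR, P(wet lawn | causes) = 1 − (1−0.045)·∏(1−qᵢ) over the active causes.
Enumerate the 4 (heavy dew, overnight rain) configurations and weight by the priors:
  P(wet lawn | sprinkler running) = 0.9045×0.89×0.37 + 0.947475×0.89×0.63 + 0.966575×0.11×0.37 + 0.981616×0.11×0.63
        = 0.297852 + 0.531249 + 0.039340 + 0.068026 = 0.936467
Keeping only the heavy dew-present terms gives 0.107366, so
  P(heavy dew | wet lawn, sprinkler running) = 0.107366 / 0.936467 ≈ 0.115

Pr[heavy dew | wet lawn, sprinkler running] ≈ 0.115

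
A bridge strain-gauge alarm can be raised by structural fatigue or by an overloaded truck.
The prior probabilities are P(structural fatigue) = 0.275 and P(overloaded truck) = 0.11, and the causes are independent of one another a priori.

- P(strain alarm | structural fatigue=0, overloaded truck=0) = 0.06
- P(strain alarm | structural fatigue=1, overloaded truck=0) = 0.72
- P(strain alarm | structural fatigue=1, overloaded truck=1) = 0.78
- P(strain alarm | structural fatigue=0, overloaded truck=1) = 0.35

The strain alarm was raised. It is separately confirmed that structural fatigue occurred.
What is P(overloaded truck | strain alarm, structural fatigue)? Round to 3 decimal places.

Weight on overloaded truck=true, given the evidence: 0.78×0.11 = 0.085800
The normalizing constant is 0.72×0.89 + 0.78×0.11 = 0.726600
Posterior = 0.085800 / 0.726600 ≈ 0.118

P(overloaded truck | strain alarm, structural fatigue) ≈ 0.118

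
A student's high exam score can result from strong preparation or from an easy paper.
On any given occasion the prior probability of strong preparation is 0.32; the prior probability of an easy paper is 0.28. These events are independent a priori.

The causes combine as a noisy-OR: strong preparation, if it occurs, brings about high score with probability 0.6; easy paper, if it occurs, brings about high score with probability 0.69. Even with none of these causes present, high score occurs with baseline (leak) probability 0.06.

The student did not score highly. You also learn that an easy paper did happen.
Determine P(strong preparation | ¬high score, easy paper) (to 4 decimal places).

P(strong preparation | ¬high score, easy paper) ≈ 0.1584

Under noisy-OR, P(high score | causes) = 1 − (1−0.06)·∏(1−qᵢ) over the active causes.
Sum P(¬high score|·) weighted by the priors over both values of strong preparation:
  P(¬high score | easy paper) = 0.2914*0.68 + 0.11656*0.32
        = 0.198152 + 0.037299 = 0.235451
Keeping only the strong preparation-present terms gives 0.037299, so
  P(strong preparation | ¬high score, easy paper) = 0.037299 / 0.235451 ≈ 0.1584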